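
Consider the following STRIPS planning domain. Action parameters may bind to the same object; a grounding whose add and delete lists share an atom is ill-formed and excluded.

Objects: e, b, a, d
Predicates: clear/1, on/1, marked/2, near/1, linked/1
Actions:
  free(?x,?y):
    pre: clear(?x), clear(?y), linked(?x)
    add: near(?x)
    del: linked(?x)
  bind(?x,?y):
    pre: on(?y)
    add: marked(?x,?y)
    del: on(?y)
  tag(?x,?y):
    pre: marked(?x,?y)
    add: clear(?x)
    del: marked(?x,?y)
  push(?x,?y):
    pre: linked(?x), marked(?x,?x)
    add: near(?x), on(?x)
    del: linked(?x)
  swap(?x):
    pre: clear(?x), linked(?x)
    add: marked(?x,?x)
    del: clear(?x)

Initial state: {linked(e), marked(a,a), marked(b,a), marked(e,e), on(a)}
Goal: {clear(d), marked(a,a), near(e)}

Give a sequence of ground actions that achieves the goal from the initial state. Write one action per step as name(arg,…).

1. bind(d,a)  →  {linked(e), marked(a,a), marked(b,a), marked(d,a), marked(e,e)}
2. tag(d,a)  →  {clear(d), linked(e), marked(a,a), marked(b,a), marked(e,e)}
3. push(e,e)  →  {clear(d), marked(a,a), marked(b,a), marked(e,e), near(e), on(e)}

bind(d,a); tag(d,a); push(e,e)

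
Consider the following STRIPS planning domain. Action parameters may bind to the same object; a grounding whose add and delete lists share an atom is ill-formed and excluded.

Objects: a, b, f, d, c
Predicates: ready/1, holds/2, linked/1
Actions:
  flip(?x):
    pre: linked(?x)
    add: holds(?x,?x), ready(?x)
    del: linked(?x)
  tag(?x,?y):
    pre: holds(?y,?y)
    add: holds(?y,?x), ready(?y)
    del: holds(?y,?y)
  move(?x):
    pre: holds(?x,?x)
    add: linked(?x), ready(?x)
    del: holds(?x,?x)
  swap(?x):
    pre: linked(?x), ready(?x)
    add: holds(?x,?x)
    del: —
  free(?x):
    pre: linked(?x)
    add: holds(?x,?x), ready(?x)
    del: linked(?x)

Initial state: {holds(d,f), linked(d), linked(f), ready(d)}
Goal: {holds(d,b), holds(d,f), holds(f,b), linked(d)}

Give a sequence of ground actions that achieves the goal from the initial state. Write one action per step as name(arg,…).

flip(f); tag(b,f); swap(d); tag(b,d)

1. flip(f)  →  {holds(d,f), holds(f,f), linked(d), ready(d), ready(f)}
2. tag(b,f)  →  {holds(d,f), holds(f,b), linked(d), ready(d), ready(f)}
3. swap(d)  →  {holds(d,d), holds(d,f), holds(f,b), linked(d), ready(d), ready(f)}
4. tag(b,d)  →  {holds(d,b), holds(d,f), holds(f,b), linked(d), ready(d), ready(f)}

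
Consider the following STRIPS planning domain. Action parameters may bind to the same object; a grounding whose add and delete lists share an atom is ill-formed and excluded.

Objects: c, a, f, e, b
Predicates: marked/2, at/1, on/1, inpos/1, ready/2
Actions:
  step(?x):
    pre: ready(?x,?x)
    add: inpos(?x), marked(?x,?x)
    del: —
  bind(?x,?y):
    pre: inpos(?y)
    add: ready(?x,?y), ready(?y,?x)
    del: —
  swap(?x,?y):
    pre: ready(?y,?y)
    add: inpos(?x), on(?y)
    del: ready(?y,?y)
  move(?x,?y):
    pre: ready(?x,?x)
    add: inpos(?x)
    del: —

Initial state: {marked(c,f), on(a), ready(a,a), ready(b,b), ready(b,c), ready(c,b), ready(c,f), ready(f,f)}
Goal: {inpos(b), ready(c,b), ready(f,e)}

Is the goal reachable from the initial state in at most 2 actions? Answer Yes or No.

1. step(f)  →  {inpos(f), marked(c,f), marked(f,f), on(a), ready(a,a), ready(b,b), ready(b,c), ready(c,b), ready(c,f), ready(f,f)}
2. step(b)  →  {inpos(b), inpos(f), marked(b,b), marked(c,f), marked(f,f), on(a), ready(a,a), ready(b,b), ready(b,c), ready(c,b), ready(c,f), ready(f,f)}
3. bind(e,f)  →  {inpos(b), inpos(f), marked(b,b), marked(c,f), marked(f,f), on(a), ready(a,a), ready(b,b), ready(b,c), ready(c,b), ready(c,f), ready(e,f), ready(f,e), ready(f,f)}
optimal plan length = 3; 3 > 2

No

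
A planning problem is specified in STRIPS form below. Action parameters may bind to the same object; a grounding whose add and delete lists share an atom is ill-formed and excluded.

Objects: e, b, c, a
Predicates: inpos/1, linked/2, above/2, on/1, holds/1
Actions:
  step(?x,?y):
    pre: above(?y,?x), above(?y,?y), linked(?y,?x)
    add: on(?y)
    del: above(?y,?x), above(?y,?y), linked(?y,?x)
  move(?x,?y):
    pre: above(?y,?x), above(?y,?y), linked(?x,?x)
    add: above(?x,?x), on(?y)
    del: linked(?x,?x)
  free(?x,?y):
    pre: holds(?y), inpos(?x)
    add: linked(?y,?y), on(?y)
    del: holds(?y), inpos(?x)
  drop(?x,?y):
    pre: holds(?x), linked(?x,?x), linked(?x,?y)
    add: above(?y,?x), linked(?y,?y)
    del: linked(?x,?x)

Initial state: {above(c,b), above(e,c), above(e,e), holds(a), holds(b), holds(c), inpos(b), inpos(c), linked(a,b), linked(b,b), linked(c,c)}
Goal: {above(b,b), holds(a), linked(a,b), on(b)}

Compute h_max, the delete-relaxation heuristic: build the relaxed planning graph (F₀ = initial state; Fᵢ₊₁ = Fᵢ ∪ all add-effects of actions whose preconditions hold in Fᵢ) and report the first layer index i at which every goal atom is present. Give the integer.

F0 = init (11 atoms)
F1 = F0 ∪ {above(c,c), linked(a,a), on(a), on(b), on(c), on(e)}  (17 atoms)
F2 = F1 ∪ {above(b,a), above(b,b)}  (19 atoms)
goal ⊆ F2  ⇒  h_max = 2

2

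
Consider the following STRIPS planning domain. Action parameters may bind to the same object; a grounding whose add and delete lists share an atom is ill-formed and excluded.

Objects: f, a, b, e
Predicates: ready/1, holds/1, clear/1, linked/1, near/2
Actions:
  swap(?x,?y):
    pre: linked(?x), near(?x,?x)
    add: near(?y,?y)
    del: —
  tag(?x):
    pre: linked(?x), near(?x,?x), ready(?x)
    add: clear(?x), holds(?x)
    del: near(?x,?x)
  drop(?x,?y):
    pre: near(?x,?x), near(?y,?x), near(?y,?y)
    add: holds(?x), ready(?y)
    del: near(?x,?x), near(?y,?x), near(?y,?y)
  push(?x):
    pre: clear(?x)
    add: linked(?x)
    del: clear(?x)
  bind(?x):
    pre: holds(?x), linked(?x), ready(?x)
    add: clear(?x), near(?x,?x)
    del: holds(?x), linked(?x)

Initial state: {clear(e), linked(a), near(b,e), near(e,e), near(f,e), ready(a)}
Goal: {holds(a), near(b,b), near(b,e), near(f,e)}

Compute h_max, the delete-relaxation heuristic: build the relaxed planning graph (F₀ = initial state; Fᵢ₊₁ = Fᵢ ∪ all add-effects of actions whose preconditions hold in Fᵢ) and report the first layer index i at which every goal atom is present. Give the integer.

F0 = init (6 atoms)
F1 = F0 ∪ {holds(e), linked(e), ready(e)}  (9 atoms)
F2 = F1 ∪ {near(a,a), near(b,b), near(f,f)}  (12 atoms)
F3 = F2 ∪ {clear(a), holds(a), holds(b), holds(f), ready(b), ready(f)}  (18 atoms)
goal ⊆ F3  ⇒  h_max = 3

3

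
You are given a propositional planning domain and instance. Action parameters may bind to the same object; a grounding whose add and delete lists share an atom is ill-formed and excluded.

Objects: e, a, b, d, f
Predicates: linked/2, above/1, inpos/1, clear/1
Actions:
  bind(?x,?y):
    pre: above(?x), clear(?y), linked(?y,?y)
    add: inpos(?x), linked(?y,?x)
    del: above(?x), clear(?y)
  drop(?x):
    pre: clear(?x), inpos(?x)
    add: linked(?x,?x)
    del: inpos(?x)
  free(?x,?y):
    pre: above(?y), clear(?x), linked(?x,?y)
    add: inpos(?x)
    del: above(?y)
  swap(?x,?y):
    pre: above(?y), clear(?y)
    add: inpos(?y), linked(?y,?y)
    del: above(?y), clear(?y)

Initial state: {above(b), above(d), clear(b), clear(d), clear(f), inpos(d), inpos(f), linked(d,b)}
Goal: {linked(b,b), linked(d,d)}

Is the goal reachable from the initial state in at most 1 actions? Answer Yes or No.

No

1. drop(d)  →  {above(b), above(d), clear(b), clear(d), clear(f), inpos(f), linked(d,b), linked(d,d)}
2. swap(e,b)  →  {above(d), clear(d), clear(f), inpos(b), inpos(f), linked(b,b), linked(d,b), linked(d,d)}
optimal plan length = 2; 2 > 1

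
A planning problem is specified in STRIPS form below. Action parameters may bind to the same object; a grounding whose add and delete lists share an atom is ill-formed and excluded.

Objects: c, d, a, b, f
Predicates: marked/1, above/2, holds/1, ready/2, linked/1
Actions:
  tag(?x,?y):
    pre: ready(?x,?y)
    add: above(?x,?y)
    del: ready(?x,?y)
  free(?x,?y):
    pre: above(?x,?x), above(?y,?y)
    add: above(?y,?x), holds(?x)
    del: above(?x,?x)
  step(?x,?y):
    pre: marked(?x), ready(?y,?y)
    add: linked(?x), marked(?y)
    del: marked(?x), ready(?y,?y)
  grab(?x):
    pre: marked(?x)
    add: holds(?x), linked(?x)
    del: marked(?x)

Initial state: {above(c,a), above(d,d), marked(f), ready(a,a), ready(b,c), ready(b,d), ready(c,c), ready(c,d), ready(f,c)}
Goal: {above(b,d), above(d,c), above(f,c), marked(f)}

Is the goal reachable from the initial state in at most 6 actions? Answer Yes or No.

Yes

1. tag(c,c)  →  {above(c,a), above(c,c), above(d,d), marked(f), ready(a,a), ready(b,c), ready(b,d), ready(c,d), ready(f,c)}
2. tag(b,d)  →  {above(b,d), above(c,a), above(c,c), above(d,d), marked(f), ready(a,a), ready(b,c), ready(c,d), ready(f,c)}
3. tag(f,c)  →  {above(b,d), above(c,a), above(c,c), above(d,d), above(f,c), marked(f), ready(a,a), ready(b,c), ready(c,d)}
4. free(c,d)  →  {above(b,d), above(c,a), above(d,c), above(d,d), above(f,c), holds(c), marked(f), ready(a,a), ready(b,c), ready(c,d)}
optimal plan length = 4; 4 ≤ 6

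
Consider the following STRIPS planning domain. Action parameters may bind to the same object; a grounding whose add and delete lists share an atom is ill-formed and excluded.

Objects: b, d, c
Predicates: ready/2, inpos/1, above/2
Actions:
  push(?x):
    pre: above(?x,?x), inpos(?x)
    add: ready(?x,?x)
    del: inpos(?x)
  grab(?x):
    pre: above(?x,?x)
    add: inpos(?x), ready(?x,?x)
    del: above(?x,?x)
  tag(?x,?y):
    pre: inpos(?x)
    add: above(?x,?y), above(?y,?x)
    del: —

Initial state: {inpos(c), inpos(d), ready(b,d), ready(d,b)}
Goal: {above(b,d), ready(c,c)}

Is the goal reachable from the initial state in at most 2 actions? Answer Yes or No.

1. tag(d,b)  →  {above(b,d), above(d,b), inpos(c), inpos(d), ready(b,d), ready(d,b)}
2. tag(c,c)  →  {above(b,d), above(c,c), above(d,b), inpos(c), inpos(d), ready(b,d), ready(d,b)}
3. push(c)  →  {above(b,d), above(c,c), above(d,b), inpos(d), ready(b,d), ready(c,c), ready(d,b)}
optimal plan length = 3; 3 > 2

No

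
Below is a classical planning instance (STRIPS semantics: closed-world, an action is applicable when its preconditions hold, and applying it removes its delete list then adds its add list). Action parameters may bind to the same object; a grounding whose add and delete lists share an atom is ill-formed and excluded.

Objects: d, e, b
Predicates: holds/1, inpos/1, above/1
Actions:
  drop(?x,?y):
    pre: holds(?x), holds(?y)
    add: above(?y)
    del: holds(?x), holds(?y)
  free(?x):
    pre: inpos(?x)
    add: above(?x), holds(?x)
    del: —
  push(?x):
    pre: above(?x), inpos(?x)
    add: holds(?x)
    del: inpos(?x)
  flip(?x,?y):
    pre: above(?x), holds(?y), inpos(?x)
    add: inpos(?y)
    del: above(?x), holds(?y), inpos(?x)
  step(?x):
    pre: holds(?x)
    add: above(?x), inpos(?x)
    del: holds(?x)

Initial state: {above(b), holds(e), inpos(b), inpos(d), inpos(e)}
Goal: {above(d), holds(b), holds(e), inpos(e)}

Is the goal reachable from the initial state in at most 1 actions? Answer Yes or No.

No

1. free(d)  →  {above(b), above(d), holds(d), holds(e), inpos(b), inpos(d), inpos(e)}
2. free(b)  →  {above(b), above(d), holds(b), holds(d), holds(e), inpos(b), inpos(d), inpos(e)}
optimal plan length = 2; 2 > 1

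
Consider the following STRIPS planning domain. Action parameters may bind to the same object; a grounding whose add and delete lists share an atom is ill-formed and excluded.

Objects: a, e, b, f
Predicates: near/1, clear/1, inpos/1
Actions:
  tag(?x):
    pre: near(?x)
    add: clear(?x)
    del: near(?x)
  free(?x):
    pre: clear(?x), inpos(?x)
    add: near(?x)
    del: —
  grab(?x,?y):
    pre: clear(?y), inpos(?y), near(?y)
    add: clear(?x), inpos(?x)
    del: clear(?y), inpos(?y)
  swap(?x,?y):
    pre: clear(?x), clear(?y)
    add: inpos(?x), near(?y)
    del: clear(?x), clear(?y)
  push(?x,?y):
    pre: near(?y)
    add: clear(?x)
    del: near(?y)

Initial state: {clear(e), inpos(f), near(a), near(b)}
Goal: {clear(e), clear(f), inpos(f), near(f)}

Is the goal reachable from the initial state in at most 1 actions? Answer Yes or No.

1. push(f,a)  →  {clear(e), clear(f), inpos(f), near(b)}
2. free(f)  →  {clear(e), clear(f), inpos(f), near(b), near(f)}
optimal plan length = 2; 2 > 1

No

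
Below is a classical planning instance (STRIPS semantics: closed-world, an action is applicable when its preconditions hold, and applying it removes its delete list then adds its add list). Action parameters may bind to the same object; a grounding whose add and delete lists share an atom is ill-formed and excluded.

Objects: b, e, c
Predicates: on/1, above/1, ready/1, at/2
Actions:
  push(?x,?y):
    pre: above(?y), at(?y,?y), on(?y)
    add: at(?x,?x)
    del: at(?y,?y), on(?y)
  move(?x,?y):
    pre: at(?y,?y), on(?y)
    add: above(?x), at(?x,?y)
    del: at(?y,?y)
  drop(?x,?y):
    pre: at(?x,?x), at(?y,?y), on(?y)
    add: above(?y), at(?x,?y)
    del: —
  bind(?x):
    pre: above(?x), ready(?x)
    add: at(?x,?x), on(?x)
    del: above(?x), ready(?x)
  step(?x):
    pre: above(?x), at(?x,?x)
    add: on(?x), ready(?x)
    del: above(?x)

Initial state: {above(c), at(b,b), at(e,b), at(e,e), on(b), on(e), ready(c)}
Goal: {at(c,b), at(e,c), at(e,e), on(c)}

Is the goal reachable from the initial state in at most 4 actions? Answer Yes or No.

1. move(c,b)  →  {above(c), at(c,b), at(e,b), at(e,e), on(b), on(e), ready(c)}
2. bind(c)  →  {at(c,b), at(c,c), at(e,b), at(e,e), on(b), on(c), on(e)}
3. move(e,c)  →  {above(e), at(c,b), at(e,b), at(e,c), at(e,e), on(b), on(c), on(e)}
optimal plan length = 3; 3 ≤ 4

Yes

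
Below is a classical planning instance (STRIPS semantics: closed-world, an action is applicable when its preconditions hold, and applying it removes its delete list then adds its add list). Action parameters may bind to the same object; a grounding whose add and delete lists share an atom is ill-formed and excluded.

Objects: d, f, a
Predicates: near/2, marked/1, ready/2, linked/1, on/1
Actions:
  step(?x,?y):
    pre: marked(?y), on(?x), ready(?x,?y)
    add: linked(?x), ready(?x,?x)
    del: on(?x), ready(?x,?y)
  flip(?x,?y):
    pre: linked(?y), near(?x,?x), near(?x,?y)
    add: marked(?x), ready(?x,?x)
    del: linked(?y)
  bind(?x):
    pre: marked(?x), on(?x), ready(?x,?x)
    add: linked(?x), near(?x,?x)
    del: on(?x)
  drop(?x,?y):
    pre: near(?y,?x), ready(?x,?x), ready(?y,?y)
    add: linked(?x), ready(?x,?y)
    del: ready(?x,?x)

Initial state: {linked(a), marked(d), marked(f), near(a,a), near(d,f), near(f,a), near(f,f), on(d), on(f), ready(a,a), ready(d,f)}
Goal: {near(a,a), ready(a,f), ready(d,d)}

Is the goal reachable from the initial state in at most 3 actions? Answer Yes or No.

Yes

1. step(d,f)  →  {linked(a), linked(d), marked(d), marked(f), near(a,a), near(d,f), near(f,a), near(f,f), on(f), ready(a,a), ready(d,d)}
2. flip(f,a)  →  {linked(d), marked(d), marked(f), near(a,a), near(d,f), near(f,a), near(f,f), on(f), ready(a,a), ready(d,d), ready(f,f)}
3. drop(a,f)  →  {linked(a), linked(d), marked(d), marked(f), near(a,a), near(d,f), near(f,a), near(f,f), on(f), ready(a,f), ready(d,d), ready(f,f)}
optimal plan length = 3; 3 ≤ 3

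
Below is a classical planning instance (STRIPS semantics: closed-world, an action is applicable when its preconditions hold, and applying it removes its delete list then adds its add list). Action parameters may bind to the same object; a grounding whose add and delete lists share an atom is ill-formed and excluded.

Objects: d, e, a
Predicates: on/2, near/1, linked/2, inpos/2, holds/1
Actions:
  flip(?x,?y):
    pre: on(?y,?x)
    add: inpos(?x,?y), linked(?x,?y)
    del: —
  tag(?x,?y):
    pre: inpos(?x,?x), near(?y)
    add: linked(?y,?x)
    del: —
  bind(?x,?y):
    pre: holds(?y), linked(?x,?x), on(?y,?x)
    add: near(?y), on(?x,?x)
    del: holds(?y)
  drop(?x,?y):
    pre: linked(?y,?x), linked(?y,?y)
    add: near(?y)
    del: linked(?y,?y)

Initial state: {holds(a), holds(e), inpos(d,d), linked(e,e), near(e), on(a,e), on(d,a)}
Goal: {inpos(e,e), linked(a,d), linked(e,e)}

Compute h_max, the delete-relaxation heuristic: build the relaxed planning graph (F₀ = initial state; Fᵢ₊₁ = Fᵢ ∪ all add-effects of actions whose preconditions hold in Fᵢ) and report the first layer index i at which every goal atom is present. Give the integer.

F0 = init (7 atoms)
F1 = F0 ∪ {inpos(a,d), inpos(e,a), linked(a,d), linked(e,a), linked(e,d), near(a), on(e,e)}  (14 atoms)
F2 = F1 ∪ {inpos(e,e)}  (15 atoms)
goal ⊆ F2  ⇒  h_max = 2

2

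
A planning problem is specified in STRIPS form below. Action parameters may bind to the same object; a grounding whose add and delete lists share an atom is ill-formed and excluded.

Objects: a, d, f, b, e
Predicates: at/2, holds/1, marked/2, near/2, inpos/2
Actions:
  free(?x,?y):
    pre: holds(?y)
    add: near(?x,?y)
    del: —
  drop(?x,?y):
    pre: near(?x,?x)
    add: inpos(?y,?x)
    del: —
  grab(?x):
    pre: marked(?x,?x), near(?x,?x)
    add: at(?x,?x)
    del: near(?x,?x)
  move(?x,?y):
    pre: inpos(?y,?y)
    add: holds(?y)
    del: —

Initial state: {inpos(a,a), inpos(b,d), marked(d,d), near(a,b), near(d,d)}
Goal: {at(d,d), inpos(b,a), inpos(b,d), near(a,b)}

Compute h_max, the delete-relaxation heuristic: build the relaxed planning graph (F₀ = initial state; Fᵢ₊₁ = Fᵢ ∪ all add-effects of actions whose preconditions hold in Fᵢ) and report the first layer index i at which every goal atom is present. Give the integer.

3

F0 = init (5 atoms)
F1 = F0 ∪ {at(d,d), holds(a), inpos(a,d), inpos(d,d), inpos(e,d), inpos(f,d)}  (11 atoms)
F2 = F1 ∪ {holds(d), near(a,a), near(b,a), near(d,a), near(e,a), near(f,a)}  (17 atoms)
F3 = F2 ∪ {inpos(b,a), inpos(d,a), inpos(e,a), inpos(f,a), near(a,d), near(b,d), near(e,d), near(f,d)}  (25 atoms)
goal ⊆ F3  ⇒  h_max = 3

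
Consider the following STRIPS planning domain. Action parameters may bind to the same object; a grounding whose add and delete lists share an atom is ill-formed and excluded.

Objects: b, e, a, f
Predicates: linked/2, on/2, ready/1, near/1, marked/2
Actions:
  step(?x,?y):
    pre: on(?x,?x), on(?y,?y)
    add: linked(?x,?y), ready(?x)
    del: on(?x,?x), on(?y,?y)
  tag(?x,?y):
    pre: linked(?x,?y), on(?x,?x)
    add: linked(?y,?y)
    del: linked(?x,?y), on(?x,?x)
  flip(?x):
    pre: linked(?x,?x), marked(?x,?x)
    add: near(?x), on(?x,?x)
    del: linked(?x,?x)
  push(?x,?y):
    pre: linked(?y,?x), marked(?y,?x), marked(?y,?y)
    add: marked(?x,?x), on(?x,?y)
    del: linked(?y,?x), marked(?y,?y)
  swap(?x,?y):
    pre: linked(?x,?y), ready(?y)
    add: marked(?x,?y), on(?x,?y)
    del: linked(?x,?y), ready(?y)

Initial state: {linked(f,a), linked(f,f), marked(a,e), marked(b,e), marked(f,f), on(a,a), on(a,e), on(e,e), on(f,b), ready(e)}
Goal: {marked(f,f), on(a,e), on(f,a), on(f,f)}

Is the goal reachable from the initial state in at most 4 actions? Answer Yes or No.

1. step(a,e)  →  {linked(a,e), linked(f,a), linked(f,f), marked(a,e), marked(b,e), marked(f,f), on(a,e), on(f,b), ready(a), ready(e)}
2. flip(f)  →  {linked(a,e), linked(f,a), marked(a,e), marked(b,e), marked(f,f), near(f), on(a,e), on(f,b), on(f,f), ready(a), ready(e)}
3. swap(f,a)  →  {linked(a,e), marked(a,e), marked(b,e), marked(f,a), marked(f,f), near(f), on(a,e), on(f,a), on(f,b), on(f,f), ready(e)}
optimal plan length = 3; 3 ≤ 4

Yes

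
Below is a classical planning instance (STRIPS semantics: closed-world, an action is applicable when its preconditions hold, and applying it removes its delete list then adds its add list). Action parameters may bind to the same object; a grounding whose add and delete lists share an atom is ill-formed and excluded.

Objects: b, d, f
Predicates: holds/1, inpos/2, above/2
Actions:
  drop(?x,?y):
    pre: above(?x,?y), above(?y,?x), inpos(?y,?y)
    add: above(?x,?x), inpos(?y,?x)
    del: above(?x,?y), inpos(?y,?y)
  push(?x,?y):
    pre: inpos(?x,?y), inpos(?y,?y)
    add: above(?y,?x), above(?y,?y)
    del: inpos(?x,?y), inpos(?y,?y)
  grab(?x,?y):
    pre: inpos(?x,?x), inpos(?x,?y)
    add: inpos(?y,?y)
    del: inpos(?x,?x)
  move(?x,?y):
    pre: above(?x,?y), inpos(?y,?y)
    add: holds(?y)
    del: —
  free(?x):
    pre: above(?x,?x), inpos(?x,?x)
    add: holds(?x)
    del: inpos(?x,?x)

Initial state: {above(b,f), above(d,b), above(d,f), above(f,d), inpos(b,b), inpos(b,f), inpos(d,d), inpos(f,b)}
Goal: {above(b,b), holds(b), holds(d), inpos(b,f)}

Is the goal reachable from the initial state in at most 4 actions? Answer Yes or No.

Yes

1. move(d,b)  →  {above(b,f), above(d,b), above(d,f), above(f,d), holds(b), inpos(b,b), inpos(b,f), inpos(d,d), inpos(f,b)}
2. push(b,b)  →  {above(b,b), above(b,f), above(d,b), above(d,f), above(f,d), holds(b), inpos(b,f), inpos(d,d), inpos(f,b)}
3. move(f,d)  →  {above(b,b), above(b,f), above(d,b), above(d,f), above(f,d), holds(b), holds(d), inpos(b,f), inpos(d,d), inpos(f,b)}
optimal plan length = 3; 3 ≤ 4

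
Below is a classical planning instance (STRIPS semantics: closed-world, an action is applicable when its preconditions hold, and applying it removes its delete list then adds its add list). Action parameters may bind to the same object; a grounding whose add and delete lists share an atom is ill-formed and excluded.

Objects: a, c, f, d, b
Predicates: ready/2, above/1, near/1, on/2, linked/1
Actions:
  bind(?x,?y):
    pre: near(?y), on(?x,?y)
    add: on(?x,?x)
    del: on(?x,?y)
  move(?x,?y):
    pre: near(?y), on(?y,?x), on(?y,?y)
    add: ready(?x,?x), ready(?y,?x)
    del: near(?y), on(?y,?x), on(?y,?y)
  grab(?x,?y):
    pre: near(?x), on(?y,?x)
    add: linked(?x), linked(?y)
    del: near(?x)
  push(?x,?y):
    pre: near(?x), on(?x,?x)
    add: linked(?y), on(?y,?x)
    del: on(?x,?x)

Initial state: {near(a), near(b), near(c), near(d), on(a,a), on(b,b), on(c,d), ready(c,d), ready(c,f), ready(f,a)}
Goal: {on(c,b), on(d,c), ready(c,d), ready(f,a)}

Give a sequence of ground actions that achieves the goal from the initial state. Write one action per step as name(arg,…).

bind(c,d); push(c,d); push(b,c)

1. bind(c,d)  →  {near(a), near(b), near(c), near(d), on(a,a), on(b,b), on(c,c), ready(c,d), ready(c,f), ready(f,a)}
2. push(c,d)  →  {linked(d), near(a), near(b), near(c), near(d), on(a,a), on(b,b), on(d,c), ready(c,d), ready(c,f), ready(f,a)}
3. push(b,c)  →  {linked(c), linked(d), near(a), near(b), near(c), near(d), on(a,a), on(c,b), on(d,c), ready(c,d), ready(c,f), ready(f,a)}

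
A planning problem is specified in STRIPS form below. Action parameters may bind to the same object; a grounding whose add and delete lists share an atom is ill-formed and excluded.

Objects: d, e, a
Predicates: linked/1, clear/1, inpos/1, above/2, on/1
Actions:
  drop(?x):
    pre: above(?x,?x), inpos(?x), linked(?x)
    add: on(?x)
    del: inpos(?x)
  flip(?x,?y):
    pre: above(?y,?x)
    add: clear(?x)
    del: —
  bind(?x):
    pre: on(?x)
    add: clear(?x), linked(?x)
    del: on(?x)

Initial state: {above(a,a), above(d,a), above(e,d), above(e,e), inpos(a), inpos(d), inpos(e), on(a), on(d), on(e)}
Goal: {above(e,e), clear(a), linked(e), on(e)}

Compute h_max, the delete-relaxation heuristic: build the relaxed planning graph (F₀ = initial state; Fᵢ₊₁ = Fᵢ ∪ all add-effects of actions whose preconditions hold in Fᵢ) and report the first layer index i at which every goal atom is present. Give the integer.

1

F0 = init (10 atoms)
F1 = F0 ∪ {clear(a), clear(d), clear(e), linked(a), linked(d), linked(e)}  (16 atoms)
goal ⊆ F1  ⇒  h_max = 1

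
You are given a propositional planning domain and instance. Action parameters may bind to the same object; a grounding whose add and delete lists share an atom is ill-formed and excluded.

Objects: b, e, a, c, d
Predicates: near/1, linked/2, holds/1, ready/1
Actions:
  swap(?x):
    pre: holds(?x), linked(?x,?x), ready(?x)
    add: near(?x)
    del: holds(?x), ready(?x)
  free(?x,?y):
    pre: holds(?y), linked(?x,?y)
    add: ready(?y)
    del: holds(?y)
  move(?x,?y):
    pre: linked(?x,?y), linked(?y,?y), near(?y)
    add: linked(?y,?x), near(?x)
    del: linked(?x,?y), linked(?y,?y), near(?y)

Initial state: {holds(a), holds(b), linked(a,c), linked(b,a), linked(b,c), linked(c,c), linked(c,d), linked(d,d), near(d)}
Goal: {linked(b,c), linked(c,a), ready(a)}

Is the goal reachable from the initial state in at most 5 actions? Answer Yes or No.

1. free(b,a)  →  {holds(b), linked(a,c), linked(b,a), linked(b,c), linked(c,c), linked(c,d), linked(d,d), near(d), ready(a)}
2. move(c,d)  →  {holds(b), linked(a,c), linked(b,a), linked(b,c), linked(c,c), linked(d,c), near(c), ready(a)}
3. move(a,c)  →  {holds(b), linked(b,a), linked(b,c), linked(c,a), linked(d,c), near(a), ready(a)}
optimal plan length = 3; 3 ≤ 5

Yes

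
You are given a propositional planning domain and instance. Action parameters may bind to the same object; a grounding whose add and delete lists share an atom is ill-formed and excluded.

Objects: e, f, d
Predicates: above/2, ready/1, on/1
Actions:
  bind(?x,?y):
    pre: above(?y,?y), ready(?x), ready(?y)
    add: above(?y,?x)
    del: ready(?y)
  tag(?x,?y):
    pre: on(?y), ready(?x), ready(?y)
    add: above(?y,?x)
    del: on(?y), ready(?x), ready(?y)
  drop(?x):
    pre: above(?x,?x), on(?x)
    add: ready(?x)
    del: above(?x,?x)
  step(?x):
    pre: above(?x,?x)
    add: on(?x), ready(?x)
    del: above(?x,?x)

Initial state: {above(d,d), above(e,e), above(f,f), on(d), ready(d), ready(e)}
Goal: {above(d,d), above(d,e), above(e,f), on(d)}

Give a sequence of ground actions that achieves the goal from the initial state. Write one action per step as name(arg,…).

bind(e,d); step(f); bind(f,e)

1. bind(e,d)  →  {above(d,d), above(d,e), above(e,e), above(f,f), on(d), ready(e)}
2. step(f)  →  {above(d,d), above(d,e), above(e,e), on(d), on(f), ready(e), ready(f)}
3. bind(f,e)  →  {above(d,d), above(d,e), above(e,e), above(e,f), on(d), on(f), ready(f)}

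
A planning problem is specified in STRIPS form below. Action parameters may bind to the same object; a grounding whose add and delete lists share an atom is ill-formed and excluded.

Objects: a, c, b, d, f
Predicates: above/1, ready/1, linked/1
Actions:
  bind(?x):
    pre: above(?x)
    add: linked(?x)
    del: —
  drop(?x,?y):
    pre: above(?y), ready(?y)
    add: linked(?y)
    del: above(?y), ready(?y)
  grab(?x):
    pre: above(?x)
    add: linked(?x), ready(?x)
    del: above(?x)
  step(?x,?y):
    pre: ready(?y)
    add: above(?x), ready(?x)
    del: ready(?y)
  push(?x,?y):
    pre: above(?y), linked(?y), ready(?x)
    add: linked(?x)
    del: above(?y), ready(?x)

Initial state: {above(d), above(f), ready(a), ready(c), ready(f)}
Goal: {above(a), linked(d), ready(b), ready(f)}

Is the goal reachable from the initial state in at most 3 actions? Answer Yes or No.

1. bind(d)  →  {above(d), above(f), linked(d), ready(a), ready(c), ready(f)}
2. step(a,c)  →  {above(a), above(d), above(f), linked(d), ready(a), ready(f)}
3. step(b,a)  →  {above(a), above(b), above(d), above(f), linked(d), ready(b), ready(f)}
optimal plan length = 3; 3 ≤ 3

Yes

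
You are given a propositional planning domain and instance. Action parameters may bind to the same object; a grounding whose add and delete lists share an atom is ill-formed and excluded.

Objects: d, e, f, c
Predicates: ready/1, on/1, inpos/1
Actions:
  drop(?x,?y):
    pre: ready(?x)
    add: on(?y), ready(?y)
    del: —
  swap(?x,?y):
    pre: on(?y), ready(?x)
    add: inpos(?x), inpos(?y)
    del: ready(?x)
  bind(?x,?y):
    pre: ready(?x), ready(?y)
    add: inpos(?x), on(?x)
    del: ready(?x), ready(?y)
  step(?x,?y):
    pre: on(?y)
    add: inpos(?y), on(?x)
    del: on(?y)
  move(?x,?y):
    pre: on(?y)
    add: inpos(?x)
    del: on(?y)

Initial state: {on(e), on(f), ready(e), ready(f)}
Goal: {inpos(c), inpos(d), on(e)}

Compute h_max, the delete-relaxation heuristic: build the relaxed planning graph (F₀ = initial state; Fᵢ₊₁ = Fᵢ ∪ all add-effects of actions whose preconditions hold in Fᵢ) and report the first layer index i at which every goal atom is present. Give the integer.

F0 = init (4 atoms)
F1 = F0 ∪ {inpos(c), inpos(d), inpos(e), inpos(f), on(c), on(d), ready(c), ready(d)}  (12 atoms)
goal ⊆ F1  ⇒  h_max = 1

1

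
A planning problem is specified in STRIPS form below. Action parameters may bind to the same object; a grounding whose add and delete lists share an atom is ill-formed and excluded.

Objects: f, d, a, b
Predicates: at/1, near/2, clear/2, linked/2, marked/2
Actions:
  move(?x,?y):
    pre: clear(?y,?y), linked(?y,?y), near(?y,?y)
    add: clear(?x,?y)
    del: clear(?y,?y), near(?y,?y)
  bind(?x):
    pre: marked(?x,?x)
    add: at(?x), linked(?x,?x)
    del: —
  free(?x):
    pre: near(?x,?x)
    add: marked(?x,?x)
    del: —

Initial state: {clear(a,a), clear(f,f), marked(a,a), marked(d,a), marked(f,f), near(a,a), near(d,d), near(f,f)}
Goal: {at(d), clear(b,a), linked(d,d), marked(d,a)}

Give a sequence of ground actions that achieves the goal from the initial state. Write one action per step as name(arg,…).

1. bind(a)  →  {at(a), clear(a,a), clear(f,f), linked(a,a), marked(a,a), marked(d,a), marked(f,f), near(a,a), near(d,d), near(f,f)}
2. move(b,a)  →  {at(a), clear(b,a), clear(f,f), linked(a,a), marked(a,a), marked(d,a), marked(f,f), near(d,d), near(f,f)}
3. free(d)  →  {at(a), clear(b,a), clear(f,f), linked(a,a), marked(a,a), marked(d,a), marked(d,d), marked(f,f), near(d,d), near(f,f)}
4. bind(d)  →  {at(a), at(d), clear(b,a), clear(f,f), linked(a,a), linked(d,d), marked(a,a), marked(d,a), marked(d,d), marked(f,f), near(d,d), near(f,f)}

bind(a); move(b,a); free(d); bind(d)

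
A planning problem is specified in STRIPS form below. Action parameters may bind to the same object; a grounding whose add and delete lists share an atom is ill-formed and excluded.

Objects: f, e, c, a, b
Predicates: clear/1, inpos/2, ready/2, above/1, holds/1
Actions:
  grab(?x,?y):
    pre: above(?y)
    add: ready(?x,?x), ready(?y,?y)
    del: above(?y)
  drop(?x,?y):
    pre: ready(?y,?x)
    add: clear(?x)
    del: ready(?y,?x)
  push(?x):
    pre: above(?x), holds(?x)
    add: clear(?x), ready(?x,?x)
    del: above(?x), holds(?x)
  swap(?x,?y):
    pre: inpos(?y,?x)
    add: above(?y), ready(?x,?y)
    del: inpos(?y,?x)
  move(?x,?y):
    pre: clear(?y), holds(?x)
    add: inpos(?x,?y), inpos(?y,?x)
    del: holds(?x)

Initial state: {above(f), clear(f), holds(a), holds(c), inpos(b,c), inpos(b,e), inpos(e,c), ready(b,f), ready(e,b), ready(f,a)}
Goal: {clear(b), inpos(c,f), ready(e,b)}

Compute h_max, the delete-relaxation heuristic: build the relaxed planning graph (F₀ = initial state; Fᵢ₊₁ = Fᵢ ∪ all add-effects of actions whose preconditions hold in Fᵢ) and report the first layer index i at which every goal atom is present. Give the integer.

F0 = init (10 atoms)
F1 = F0 ∪ {above(b), above(e), clear(a), clear(b), inpos(a,f), inpos(c,f), inpos(f,a), inpos(f,c), ready(a,a), ready(b,b), ready(c,b), ready(c,c), ready(c,e), ready(e,e), ready(f,f)}  (25 atoms)
goal ⊆ F1  ⇒  h_max = 1

1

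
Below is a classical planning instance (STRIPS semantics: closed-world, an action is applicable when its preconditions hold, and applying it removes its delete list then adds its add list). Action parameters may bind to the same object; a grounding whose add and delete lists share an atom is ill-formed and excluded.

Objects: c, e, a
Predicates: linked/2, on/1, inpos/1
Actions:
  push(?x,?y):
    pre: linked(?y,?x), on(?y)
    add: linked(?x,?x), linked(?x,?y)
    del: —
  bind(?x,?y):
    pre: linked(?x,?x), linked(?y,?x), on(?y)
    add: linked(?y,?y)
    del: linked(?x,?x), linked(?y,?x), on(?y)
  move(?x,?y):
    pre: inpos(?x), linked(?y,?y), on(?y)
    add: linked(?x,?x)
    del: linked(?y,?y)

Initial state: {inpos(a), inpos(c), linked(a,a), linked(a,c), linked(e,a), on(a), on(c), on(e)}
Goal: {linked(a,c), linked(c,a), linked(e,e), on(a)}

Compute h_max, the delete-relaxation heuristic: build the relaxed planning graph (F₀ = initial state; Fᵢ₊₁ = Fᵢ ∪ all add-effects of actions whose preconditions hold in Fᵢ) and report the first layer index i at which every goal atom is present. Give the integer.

1

F0 = init (8 atoms)
F1 = F0 ∪ {linked(a,e), linked(c,a), linked(c,c), linked(e,e)}  (12 atoms)
goal ⊆ F1  ⇒  h_max = 1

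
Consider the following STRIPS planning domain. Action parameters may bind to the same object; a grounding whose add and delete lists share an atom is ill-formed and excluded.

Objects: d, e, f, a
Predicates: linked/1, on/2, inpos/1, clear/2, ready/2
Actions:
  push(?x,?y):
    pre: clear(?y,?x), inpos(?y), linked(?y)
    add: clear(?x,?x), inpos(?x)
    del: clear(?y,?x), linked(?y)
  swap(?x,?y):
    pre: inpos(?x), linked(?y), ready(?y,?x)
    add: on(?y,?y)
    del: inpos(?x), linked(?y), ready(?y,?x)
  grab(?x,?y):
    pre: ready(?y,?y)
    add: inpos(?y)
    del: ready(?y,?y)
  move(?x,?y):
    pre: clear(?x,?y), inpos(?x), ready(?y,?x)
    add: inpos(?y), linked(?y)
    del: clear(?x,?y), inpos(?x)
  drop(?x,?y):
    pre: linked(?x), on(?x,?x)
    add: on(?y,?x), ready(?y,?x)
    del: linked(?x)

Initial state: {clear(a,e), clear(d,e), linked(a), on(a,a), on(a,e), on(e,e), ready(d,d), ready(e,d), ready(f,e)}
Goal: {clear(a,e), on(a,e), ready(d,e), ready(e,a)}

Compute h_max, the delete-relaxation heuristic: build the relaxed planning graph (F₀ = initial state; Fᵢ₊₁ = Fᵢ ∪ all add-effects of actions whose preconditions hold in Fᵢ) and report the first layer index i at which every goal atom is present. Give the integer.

F0 = init (9 atoms)
F1 = F0 ∪ {inpos(d), on(d,a), on(e,a), on(f,a), ready(a,a), ready(d,a), ready(e,a), ready(f,a)}  (17 atoms)
F2 = F1 ∪ {inpos(a), inpos(e), linked(e)}  (20 atoms)
F3 = F2 ∪ {clear(e,e), on(d,e), on(f,e), ready(a,e), ready(d,e), ready(e,e)}  (26 atoms)
goal ⊆ F3  ⇒  h_max = 3

3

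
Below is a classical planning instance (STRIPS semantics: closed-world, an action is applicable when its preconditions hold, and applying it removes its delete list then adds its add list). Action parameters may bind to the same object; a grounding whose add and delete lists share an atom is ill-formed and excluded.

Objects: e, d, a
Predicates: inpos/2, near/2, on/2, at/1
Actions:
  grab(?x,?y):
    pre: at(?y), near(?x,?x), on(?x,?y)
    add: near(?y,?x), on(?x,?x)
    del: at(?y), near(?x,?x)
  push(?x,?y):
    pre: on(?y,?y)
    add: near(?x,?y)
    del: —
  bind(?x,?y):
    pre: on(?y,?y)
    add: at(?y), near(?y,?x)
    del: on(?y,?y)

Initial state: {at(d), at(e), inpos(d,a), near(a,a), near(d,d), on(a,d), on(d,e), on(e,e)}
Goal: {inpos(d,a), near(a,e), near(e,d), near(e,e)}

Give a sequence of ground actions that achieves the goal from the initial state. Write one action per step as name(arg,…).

grab(d,e); push(e,e); push(a,e)

1. grab(d,e)  →  {at(d), inpos(d,a), near(a,a), near(e,d), on(a,d), on(d,d), on(d,e), on(e,e)}
2. push(e,e)  →  {at(d), inpos(d,a), near(a,a), near(e,d), near(e,e), on(a,d), on(d,d), on(d,e), on(e,e)}
3. push(a,e)  →  {at(d), inpos(d,a), near(a,a), near(a,e), near(e,d), near(e,e), on(a,d), on(d,d), on(d,e), on(e,e)}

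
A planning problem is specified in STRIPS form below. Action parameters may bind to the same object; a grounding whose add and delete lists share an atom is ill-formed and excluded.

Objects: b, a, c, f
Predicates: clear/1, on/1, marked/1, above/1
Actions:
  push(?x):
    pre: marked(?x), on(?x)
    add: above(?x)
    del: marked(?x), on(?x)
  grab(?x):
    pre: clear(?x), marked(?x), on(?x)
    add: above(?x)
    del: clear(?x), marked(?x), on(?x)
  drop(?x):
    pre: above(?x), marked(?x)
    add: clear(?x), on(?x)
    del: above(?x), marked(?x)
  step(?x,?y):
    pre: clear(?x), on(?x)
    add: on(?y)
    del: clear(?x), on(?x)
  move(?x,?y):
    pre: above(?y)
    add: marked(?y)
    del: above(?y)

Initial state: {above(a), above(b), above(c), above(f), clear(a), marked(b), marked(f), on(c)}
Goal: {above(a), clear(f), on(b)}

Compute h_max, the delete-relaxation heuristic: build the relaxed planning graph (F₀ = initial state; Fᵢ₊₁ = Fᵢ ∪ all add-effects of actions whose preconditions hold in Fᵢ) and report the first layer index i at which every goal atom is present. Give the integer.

F0 = init (8 atoms)
F1 = F0 ∪ {clear(b), clear(f), marked(a), marked(c), on(b), on(f)}  (14 atoms)
goal ⊆ F1  ⇒  h_max = 1

1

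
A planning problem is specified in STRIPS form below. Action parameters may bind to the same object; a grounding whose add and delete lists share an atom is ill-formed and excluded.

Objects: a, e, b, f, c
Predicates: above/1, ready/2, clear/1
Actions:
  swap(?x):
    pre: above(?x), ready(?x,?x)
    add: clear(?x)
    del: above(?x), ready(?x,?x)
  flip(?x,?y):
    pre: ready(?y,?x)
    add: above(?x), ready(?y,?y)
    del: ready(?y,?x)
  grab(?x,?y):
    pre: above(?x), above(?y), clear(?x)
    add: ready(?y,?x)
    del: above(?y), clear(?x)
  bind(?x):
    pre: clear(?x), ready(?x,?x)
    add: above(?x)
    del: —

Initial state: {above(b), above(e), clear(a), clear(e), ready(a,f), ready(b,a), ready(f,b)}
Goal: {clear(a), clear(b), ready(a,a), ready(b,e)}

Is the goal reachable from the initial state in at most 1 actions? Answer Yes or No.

1. flip(a,b)  →  {above(a), above(b), above(e), clear(a), clear(e), ready(a,f), ready(b,b), ready(f,b)}
2. swap(b)  →  {above(a), above(e), clear(a), clear(b), clear(e), ready(a,f), ready(f,b)}
3. flip(b,f)  →  {above(a), above(b), above(e), clear(a), clear(b), clear(e), ready(a,f), ready(f,f)}
4. flip(f,a)  →  {above(a), above(b), above(e), above(f), clear(a), clear(b), clear(e), ready(a,a), ready(f,f)}
5. grab(e,b)  →  {above(a), above(e), above(f), clear(a), clear(b), ready(a,a), ready(b,e), ready(f,f)}
optimal plan length = 5; 5 > 1

No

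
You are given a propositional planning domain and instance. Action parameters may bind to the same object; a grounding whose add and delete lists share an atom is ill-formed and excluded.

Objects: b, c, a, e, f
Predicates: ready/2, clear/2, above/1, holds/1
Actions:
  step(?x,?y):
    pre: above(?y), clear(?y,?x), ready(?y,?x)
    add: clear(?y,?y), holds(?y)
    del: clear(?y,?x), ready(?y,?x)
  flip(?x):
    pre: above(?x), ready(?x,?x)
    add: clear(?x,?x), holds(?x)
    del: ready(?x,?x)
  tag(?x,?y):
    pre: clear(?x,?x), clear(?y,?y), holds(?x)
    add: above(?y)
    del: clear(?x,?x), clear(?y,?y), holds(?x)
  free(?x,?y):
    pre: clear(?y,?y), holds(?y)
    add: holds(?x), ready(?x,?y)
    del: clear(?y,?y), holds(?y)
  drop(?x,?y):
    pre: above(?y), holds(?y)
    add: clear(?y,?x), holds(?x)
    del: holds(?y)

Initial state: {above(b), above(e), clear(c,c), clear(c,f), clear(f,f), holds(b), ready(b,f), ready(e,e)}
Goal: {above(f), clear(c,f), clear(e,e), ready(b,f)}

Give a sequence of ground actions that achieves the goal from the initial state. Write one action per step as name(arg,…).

flip(e); drop(c,b); tag(c,f)

1. flip(e)  →  {above(b), above(e), clear(c,c), clear(c,f), clear(e,e), clear(f,f), holds(b), holds(e), ready(b,f)}
2. drop(c,b)  →  {above(b), above(e), clear(b,c), clear(c,c), clear(c,f), clear(e,e), clear(f,f), holds(c), holds(e), ready(b,f)}
3. tag(c,f)  →  {above(b), above(e), above(f), clear(b,c), clear(c,f), clear(e,e), holds(e), ready(b,f)}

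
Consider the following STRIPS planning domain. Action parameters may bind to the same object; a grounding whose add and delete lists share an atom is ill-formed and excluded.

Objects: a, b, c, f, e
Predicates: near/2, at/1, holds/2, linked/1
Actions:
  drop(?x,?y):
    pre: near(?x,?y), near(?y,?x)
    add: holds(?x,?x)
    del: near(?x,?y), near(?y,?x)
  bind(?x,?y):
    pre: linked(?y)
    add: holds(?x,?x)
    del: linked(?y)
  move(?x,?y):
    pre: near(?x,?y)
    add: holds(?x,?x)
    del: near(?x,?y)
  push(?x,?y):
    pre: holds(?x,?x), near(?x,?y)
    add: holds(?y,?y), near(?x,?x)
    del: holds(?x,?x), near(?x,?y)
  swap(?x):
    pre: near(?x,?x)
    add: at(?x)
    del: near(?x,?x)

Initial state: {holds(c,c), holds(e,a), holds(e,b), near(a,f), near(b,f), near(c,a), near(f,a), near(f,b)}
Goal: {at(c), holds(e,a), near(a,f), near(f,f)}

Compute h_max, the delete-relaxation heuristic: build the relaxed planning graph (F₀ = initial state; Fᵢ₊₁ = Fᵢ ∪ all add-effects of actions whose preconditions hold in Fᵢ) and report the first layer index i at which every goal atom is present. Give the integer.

2

F0 = init (8 atoms)
F1 = F0 ∪ {holds(a,a), holds(b,b), holds(f,f), near(c,c)}  (12 atoms)
F2 = F1 ∪ {at(c), near(a,a), near(b,b), near(f,f)}  (16 atoms)
goal ⊆ F2  ⇒  h_max = 2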